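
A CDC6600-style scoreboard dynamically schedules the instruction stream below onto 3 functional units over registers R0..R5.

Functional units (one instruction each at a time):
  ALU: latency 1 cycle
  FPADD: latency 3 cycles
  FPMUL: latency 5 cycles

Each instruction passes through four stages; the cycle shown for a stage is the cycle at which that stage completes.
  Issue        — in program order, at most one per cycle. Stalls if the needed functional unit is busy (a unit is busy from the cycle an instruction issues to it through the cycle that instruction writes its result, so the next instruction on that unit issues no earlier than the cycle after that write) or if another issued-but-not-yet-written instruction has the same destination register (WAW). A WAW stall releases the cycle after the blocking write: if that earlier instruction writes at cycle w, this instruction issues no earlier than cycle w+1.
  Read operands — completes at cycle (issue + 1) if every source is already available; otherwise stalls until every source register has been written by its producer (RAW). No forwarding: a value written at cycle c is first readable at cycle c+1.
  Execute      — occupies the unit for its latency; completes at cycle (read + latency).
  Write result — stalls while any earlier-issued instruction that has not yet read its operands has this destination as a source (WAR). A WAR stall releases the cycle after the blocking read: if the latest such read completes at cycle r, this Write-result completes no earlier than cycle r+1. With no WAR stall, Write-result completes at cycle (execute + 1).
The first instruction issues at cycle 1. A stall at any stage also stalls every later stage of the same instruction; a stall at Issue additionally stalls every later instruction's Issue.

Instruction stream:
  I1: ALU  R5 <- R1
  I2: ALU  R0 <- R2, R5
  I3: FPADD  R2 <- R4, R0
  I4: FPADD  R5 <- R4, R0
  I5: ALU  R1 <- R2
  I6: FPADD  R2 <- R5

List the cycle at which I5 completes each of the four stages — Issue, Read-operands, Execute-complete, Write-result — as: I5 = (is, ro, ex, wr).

I5 = (15, 16, 17, 18)

I1 -> (1, 2, 3, 4)
I2 -> (5, 6, 7, 8)  // struct: ALU busy until I1 writes@4
I3 -> (6, 9, 12, 13)  // RAW R0: wait I2 write@8
I4 -> (14, 15, 18, 19)  // struct: FPADD busy until I3 writes@13
I5 -> (15, 16, 17, 18)
I6 -> (20, 21, 24, 25)  // struct: FPADD busy until I4 writes@19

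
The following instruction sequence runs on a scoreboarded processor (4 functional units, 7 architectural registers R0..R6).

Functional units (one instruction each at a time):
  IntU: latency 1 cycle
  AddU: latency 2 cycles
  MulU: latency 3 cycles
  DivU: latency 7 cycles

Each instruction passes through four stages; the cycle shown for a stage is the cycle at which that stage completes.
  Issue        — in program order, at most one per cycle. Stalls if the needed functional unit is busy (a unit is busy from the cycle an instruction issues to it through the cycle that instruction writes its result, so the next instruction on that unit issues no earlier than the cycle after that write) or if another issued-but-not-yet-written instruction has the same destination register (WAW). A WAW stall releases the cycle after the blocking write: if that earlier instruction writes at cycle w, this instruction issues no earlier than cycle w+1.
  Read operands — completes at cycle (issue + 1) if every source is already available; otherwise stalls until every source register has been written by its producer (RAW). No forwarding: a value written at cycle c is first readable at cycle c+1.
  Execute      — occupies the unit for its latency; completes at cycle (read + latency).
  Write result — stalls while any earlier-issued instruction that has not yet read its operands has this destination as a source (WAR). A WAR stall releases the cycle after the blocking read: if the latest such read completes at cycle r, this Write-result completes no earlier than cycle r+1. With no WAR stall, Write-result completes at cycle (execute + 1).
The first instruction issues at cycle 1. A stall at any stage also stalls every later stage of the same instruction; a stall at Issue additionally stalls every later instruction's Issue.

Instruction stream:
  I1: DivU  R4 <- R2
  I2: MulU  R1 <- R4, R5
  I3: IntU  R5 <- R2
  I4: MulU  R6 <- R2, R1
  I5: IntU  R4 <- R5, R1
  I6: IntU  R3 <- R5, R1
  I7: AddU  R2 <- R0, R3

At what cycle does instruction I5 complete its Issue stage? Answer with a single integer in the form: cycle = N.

I1: IS=1 RO=2 EX=9 WR=10
I2: IS=2 RO=11 EX=14 WR=15  [RAW R4: wait I1 write@10]
I3: IS=3 RO=4 EX=5 WR=12  [WAR R5: wait I2 read@11]
I4: IS=16 RO=17 EX=20 WR=21  [struct: MulU busy until I2 writes@15]
I5: IS=17 RO=18 EX=19 WR=20
I6: IS=21 RO=22 EX=23 WR=24  [struct: IntU busy until I5 writes@20]
I7: IS=22 RO=25 EX=27 WR=28  [RAW R3: wait I6 write@24]

cycle = 17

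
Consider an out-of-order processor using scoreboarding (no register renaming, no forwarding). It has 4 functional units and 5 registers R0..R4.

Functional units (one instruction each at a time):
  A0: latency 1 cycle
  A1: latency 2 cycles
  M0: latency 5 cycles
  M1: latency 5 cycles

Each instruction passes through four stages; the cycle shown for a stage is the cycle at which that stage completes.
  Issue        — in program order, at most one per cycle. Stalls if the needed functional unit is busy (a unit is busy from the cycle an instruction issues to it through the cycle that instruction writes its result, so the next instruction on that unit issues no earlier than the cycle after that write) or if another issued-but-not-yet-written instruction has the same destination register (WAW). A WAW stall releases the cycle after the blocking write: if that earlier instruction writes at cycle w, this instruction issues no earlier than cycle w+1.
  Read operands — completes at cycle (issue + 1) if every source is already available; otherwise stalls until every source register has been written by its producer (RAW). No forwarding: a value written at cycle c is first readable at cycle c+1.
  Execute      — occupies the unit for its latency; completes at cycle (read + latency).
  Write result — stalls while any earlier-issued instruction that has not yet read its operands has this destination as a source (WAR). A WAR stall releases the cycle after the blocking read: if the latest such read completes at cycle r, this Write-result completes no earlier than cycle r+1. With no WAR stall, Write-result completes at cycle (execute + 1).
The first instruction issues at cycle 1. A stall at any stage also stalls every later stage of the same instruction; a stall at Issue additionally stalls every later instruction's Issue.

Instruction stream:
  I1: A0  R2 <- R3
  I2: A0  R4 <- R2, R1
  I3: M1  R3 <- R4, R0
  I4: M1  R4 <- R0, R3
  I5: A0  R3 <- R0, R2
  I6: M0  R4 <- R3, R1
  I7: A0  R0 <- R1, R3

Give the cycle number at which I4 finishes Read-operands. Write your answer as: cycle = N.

I1 -> (1, 2, 3, 4)
I2 -> (5, 6, 7, 8)  // struct: A0 busy until I1 writes@4
I3 -> (6, 9, 14, 15)  // RAW R4: wait I2 write@8
I4 -> (16, 17, 22, 23)  // struct: M1 busy until I3 writes@15
I5 -> (17, 18, 19, 20)
I6 -> (24, 25, 30, 31)  // WAW R4: wait I4 write@23
I7 -> (25, 26, 27, 28)

cycle = 17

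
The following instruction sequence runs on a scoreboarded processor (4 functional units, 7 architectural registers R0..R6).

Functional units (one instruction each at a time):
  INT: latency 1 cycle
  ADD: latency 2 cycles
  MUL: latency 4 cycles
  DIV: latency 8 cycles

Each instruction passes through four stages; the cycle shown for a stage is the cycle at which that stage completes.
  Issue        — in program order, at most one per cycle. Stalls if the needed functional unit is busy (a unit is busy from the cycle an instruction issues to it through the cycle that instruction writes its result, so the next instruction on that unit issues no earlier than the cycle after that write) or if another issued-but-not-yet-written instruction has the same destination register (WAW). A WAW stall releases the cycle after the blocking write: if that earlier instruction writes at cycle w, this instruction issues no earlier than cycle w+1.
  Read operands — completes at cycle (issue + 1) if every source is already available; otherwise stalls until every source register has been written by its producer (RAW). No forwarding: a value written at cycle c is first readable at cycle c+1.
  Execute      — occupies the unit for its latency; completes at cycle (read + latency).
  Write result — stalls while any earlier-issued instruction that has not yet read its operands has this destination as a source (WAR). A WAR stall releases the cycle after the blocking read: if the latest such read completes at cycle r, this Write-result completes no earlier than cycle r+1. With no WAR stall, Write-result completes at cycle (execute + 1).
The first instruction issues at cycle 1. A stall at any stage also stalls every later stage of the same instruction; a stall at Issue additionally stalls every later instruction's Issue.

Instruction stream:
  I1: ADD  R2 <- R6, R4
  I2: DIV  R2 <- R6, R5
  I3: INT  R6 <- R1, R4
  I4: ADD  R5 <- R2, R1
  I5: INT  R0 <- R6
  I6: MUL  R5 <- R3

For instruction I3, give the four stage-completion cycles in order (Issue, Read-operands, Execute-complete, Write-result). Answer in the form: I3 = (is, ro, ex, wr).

c1: I1→ADD
c2: I1 RO
c4: I1 EX
c5: I1 WR R2
c6: I2→DIV
c7: I2 RO | I3→INT
c8: I3 RO | I4→ADD
c9: I3 EX
c10: I3 WR R6
c11: I5→INT
c12: I5 RO
c13: I5 EX
c14: I5 WR R0
c15: I2 EX
c16: I2 WR R2
c17: I4 RO
c19: I4 EX
c20: I4 WR R5
c21: I6→MUL
c22: I6 RO
c26: I6 EX
c27: I6 WR R5

I3 = (7, 8, 9, 10)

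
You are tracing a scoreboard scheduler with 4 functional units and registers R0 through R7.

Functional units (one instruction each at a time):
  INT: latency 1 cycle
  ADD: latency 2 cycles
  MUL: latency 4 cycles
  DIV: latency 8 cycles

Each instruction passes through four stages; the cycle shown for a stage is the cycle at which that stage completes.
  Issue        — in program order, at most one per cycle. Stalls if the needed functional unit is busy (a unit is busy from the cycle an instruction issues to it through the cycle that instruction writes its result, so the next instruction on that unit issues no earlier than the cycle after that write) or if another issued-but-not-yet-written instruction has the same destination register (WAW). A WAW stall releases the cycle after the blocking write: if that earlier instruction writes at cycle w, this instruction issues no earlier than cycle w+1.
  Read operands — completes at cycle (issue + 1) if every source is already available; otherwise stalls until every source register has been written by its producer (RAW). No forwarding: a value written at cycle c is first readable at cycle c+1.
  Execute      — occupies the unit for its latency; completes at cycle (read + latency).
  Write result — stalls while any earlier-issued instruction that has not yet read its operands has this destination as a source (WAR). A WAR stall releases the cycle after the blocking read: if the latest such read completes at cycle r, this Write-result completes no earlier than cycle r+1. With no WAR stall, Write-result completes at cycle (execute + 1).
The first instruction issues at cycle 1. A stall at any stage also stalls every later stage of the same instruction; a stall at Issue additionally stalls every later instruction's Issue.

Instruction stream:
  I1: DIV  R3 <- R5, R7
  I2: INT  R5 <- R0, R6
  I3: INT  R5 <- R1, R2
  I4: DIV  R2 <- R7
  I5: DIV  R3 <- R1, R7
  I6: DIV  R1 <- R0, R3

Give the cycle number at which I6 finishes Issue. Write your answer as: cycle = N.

cycle = 34

[1] issue I1 (DIV)
[2] I1 read-ops · issue I2 (INT)
[3] I2 read-ops
[4] I2 finished on INT
[5] I2→R5
[6] issue I3 (INT)
[7] I3 read-ops
[8] I3 finished on INT
[9] I3→R5
[10] I1 finished on DIV
[11] I1→R3
[12] issue I4 (DIV)
[13] I4 read-ops
[21] I4 finished on DIV
[22] I4→R2
[23] issue I5 (DIV)
[24] I5 read-ops
[32] I5 finished on DIV
[33] I5→R3
[34] issue I6 (DIV)
[35] I6 read-ops
[43] I6 finished on DIV
[44] I6→R1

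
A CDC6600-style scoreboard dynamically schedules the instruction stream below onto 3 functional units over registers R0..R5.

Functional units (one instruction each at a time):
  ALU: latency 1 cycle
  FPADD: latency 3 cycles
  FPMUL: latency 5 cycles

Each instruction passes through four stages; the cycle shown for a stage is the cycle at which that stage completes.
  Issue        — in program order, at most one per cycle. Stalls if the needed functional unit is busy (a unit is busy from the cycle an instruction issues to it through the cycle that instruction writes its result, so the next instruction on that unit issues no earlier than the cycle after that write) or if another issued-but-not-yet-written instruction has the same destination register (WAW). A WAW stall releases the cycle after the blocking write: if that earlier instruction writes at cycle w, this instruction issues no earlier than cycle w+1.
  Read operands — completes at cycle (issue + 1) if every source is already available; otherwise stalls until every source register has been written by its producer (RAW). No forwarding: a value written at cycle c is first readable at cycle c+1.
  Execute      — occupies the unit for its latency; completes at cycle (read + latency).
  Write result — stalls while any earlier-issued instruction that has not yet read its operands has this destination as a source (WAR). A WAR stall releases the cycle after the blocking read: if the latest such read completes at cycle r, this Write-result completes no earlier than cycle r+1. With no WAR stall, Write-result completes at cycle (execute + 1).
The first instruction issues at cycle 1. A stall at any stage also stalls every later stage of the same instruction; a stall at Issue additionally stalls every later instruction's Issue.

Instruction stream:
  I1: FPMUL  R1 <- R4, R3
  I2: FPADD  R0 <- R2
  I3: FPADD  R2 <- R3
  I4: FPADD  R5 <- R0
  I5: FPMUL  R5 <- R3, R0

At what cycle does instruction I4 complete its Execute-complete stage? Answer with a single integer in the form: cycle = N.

I1: IS=1 RO=2 EX=7 WR=8
I2: IS=2 RO=3 EX=6 WR=7
I3: IS=8 RO=9 EX=12 WR=13  [struct: FPADD busy until I2 writes@7]
I4: IS=14 RO=15 EX=18 WR=19  [struct: FPADD busy until I3 writes@13]
I5: IS=20 RO=21 EX=26 WR=27  [WAW R5: wait I4 write@19]

cycle = 18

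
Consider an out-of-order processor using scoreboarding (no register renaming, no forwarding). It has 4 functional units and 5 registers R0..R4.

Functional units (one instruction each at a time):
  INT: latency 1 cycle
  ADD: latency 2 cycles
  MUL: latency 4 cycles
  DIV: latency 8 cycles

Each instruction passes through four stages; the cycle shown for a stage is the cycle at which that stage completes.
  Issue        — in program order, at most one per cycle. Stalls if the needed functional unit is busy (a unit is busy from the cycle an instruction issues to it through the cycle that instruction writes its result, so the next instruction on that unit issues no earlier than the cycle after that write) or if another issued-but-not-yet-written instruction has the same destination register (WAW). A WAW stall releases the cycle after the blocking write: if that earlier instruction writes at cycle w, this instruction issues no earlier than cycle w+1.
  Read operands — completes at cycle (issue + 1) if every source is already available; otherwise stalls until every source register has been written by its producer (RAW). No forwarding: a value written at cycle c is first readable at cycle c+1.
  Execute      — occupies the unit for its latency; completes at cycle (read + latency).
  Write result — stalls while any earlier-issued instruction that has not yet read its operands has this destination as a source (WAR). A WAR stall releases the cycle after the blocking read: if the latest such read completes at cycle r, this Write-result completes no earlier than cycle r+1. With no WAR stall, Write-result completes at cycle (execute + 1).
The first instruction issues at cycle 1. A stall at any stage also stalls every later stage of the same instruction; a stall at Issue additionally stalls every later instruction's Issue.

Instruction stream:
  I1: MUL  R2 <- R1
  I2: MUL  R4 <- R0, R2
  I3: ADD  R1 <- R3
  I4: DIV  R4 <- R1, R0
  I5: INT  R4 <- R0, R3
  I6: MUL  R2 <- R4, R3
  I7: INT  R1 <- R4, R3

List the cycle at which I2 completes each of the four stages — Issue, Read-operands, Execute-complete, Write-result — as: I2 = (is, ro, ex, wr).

t=1  I1→MUL
t=2  I1 RO
t=6  I1 EX
t=7  I1 WR R2
t=8  I2→MUL
t=9  I2 RO; I3→ADD
t=10  I3 RO
t=12  I3 EX
t=13  I2 EX; I3 WR R1
t=14  I2 WR R4
t=15  I4→DIV
t=16  I4 RO
t=24  I4 EX
t=25  I4 WR R4
t=26  I5→INT
t=27  I5 RO; I6→MUL
t=28  I5 EX
t=29  I5 WR R4
t=30  I6 RO; I7→INT
t=31  I7 RO
t=32  I7 EX
t=33  I7 WR R1
t=34  I6 EX
t=35  I6 WR R2

I2 = (8, 9, 13, 14)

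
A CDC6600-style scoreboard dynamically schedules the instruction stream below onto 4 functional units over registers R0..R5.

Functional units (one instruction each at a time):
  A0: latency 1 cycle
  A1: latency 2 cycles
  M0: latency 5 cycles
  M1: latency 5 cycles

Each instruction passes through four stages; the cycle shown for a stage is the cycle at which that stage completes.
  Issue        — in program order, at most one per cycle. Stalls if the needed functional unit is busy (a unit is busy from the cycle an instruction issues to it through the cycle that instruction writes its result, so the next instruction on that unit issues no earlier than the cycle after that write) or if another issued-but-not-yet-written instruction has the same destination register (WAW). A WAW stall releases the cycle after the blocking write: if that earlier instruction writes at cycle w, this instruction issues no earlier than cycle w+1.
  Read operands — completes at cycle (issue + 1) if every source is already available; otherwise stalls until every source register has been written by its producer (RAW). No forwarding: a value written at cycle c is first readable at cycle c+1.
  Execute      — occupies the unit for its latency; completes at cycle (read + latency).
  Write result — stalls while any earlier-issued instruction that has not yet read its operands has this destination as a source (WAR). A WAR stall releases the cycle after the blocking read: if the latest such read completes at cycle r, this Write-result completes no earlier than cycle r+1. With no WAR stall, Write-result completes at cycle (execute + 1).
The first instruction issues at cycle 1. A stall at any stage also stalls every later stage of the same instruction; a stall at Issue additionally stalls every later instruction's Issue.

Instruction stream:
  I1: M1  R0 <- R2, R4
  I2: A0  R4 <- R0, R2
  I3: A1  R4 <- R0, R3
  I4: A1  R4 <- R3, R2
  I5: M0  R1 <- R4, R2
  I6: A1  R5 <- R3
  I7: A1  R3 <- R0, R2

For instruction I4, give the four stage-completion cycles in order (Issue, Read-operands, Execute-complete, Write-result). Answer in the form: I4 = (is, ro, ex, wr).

I4 = (17, 18, 20, 21)

I1 -> (1, 2, 7, 8)
I2 -> (2, 9, 10, 11)  // RAW R0: wait I1 write@8
I3 -> (12, 13, 15, 16)  // WAW R4: wait I2 write@11
I4 -> (17, 18, 20, 21)  // struct: A1 busy until I3 writes@16
I5 -> (18, 22, 27, 28)  // RAW R4: wait I4 write@21
I6 -> (22, 23, 25, 26)  // struct: A1 busy until I4 writes@21
I7 -> (27, 28, 30, 31)  // struct: A1 busy until I6 writes@26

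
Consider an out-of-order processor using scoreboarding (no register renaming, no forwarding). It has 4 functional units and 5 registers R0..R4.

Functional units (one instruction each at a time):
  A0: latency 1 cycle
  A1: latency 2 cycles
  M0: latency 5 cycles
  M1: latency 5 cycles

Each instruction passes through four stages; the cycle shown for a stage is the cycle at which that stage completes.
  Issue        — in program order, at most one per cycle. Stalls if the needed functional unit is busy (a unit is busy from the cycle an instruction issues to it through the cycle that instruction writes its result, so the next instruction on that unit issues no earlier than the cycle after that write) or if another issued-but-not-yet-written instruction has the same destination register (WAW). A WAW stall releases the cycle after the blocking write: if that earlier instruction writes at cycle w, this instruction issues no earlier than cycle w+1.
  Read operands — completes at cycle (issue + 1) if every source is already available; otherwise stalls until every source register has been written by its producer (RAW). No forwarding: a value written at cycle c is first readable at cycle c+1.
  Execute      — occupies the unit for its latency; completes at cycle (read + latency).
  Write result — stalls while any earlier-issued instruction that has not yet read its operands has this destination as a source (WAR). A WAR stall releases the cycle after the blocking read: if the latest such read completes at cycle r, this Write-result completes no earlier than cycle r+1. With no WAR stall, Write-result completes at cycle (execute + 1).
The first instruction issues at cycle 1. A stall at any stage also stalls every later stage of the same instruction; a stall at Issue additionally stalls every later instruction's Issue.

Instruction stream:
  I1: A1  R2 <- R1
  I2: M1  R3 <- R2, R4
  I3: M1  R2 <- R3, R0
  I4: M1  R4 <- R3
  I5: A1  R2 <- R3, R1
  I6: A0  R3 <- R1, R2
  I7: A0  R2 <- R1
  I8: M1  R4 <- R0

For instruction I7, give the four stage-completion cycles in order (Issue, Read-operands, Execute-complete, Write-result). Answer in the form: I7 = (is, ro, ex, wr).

I7 = (30, 31, 32, 33)

1) issue 1, read 2, done 4, write 5
2) issue 2, read 6, done 11, write 12  <RAW R2: wait I1 write@5>
3) issue 13, read 14, done 19, write 20  <struct: M1 busy until I2 writes@12>
4) issue 21, read 22, done 27, write 28  <struct: M1 busy until I3 writes@20>
5) issue 22, read 23, done 25, write 26
6) issue 23, read 27, done 28, write 29  <RAW R2: wait I5 write@26>
7) issue 30, read 31, done 32, write 33  <struct: A0 busy until I6 writes@29>
8) issue 31, read 32, done 37, write 38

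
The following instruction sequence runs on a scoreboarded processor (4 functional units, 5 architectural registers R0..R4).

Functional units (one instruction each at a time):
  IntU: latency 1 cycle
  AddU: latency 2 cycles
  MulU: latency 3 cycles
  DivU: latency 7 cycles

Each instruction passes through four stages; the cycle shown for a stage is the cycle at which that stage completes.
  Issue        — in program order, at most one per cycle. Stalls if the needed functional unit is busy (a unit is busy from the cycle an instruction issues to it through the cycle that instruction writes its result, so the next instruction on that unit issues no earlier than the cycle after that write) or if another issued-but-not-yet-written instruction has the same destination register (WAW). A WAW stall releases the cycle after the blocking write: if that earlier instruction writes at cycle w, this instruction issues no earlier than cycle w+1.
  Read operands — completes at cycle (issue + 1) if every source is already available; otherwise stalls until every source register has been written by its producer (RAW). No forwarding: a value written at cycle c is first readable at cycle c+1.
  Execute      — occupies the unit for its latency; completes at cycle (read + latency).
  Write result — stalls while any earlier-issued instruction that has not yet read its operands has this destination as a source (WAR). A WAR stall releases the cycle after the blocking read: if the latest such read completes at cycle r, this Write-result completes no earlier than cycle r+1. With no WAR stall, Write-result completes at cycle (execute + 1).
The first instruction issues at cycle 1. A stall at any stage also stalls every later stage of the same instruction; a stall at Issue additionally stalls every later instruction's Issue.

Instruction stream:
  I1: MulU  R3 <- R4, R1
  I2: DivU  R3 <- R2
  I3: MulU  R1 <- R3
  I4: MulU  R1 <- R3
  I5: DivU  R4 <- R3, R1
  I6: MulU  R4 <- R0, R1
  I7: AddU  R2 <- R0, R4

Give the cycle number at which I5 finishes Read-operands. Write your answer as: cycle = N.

cycle = 28

  I1 | 1 | 2 | 5 | 6
  I2 | 7 | 8 | 15 | 16   WAW R3: wait I1 write@6
  I3 | 8 | 17 | 20 | 21   RAW R3: wait I2 write@16
  I4 | 22 | 23 | 26 | 27   struct: MulU busy until I3 writes@21
  I5 | 23 | 28 | 35 | 36   RAW R1: wait I4 write@27
  I6 | 37 | 38 | 41 | 42   WAW R4: wait I5 write@36
  I7 | 38 | 43 | 45 | 46   RAW R4: wait I6 write@42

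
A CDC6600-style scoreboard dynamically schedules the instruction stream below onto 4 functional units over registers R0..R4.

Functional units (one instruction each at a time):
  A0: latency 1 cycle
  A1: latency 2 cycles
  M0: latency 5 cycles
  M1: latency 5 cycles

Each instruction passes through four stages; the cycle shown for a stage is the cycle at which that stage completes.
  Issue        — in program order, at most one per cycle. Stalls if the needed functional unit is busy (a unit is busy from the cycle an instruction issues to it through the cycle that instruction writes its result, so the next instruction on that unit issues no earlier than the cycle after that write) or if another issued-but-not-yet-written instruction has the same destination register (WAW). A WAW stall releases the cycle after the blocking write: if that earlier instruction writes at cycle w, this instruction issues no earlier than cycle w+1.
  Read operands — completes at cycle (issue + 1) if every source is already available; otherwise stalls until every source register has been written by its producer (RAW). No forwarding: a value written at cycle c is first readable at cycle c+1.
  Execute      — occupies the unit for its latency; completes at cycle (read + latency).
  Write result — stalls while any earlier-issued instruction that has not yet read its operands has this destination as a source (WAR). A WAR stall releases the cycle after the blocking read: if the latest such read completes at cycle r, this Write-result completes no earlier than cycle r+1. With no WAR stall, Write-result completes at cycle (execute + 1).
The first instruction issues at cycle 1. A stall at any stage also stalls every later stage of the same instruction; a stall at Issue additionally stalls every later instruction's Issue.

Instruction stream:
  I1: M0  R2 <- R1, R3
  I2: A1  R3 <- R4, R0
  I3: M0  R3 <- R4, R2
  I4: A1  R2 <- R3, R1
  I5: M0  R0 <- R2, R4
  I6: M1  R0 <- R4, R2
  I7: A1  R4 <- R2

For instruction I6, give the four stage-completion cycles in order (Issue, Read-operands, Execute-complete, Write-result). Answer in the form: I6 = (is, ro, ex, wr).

[1] I1 issues→M0
[2] I1 reads · I2 issues→A1
[3] I2 reads
[5] I2 exec-done
[6] I2 writes R3
[7] I1 exec-done
[8] I1 writes R2
[9] I3 issues→M0
[10] I3 reads · I4 issues→A1
[15] I3 exec-done
[16] I3 writes R3
[17] I4 reads · I5 issues→M0
[19] I4 exec-done
[20] I4 writes R2
[21] I5 reads
[26] I5 exec-done
[27] I5 writes R0
[28] I6 issues→M1
[29] I6 reads · I7 issues→A1
[30] I7 reads
[32] I7 exec-done
[33] I7 writes R4
[34] I6 exec-done
[35] I6 writes R0

I6 = (28, 29, 34, 35)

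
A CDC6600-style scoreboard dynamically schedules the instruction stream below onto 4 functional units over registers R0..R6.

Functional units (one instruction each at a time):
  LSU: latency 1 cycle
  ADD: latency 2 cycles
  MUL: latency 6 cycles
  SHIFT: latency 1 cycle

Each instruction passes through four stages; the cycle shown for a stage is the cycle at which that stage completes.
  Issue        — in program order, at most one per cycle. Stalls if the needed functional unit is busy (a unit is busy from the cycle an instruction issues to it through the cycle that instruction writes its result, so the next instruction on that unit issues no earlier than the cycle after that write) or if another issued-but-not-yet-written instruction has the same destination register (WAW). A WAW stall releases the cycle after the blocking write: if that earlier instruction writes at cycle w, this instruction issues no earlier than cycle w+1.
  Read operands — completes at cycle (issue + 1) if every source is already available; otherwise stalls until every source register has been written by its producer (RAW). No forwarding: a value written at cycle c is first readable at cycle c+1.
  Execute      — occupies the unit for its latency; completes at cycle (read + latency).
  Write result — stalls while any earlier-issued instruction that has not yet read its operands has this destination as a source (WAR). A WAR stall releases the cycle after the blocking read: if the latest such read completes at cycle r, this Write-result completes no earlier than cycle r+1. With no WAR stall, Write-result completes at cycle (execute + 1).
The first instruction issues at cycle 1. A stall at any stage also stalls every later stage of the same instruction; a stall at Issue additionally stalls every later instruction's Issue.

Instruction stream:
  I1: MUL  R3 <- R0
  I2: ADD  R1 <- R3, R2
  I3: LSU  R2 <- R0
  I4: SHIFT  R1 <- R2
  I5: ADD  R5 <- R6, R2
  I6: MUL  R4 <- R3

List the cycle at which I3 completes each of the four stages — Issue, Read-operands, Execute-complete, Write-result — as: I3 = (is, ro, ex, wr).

I3 = (3, 4, 5, 11)

  I1 | 1 | 2 | 8 | 9
  I2 | 2 | 10 | 12 | 13   RAW R3: wait I1 write@9
  I3 | 3 | 4 | 5 | 11   WAR R2: wait I2 read@10
  I4 | 14 | 15 | 16 | 17   WAW R1: wait I2 write@13
  I5 | 15 | 16 | 18 | 19
  I6 | 16 | 17 | 23 | 24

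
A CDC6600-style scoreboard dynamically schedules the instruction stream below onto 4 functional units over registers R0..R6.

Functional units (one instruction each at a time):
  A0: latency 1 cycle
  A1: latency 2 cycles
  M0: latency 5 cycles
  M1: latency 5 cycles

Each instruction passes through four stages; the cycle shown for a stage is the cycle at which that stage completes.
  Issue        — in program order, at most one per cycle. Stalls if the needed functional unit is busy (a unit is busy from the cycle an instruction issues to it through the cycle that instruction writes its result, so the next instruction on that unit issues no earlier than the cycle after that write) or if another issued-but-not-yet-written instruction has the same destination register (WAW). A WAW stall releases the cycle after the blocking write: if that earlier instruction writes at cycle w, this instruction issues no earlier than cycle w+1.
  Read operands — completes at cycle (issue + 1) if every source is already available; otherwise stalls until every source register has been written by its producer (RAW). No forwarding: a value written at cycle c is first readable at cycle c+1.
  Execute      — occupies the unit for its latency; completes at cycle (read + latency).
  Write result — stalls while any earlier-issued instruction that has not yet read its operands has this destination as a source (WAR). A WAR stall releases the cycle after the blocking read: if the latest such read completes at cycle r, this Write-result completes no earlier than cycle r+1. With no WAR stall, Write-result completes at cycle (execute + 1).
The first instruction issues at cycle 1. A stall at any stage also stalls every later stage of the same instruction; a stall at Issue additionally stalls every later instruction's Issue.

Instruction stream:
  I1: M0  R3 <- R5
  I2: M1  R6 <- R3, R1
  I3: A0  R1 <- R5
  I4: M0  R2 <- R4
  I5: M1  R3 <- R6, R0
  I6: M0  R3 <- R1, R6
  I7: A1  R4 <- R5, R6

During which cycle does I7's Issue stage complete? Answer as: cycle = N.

t=1  I1→M0
t=2  I1 RO | I2→M1
t=3  I3→A0
t=4  I3 RO
t=5  I3 EX
t=7  I1 EX
t=8  I1 WR R3
t=9  I2 RO | I4→M0
t=10  I3 WR R1 | I4 RO
t=14  I2 EX
t=15  I2 WR R6 | I4 EX
t=16  I4 WR R2 | I5→M1
t=17  I5 RO
t=22  I5 EX
t=23  I5 WR R3
t=24  I6→M0
t=25  I6 RO | I7→A1
t=26  I7 RO
t=28  I7 EX
t=29  I7 WR R4
t=30  I6 EX
t=31  I6 WR R3

cycle = 25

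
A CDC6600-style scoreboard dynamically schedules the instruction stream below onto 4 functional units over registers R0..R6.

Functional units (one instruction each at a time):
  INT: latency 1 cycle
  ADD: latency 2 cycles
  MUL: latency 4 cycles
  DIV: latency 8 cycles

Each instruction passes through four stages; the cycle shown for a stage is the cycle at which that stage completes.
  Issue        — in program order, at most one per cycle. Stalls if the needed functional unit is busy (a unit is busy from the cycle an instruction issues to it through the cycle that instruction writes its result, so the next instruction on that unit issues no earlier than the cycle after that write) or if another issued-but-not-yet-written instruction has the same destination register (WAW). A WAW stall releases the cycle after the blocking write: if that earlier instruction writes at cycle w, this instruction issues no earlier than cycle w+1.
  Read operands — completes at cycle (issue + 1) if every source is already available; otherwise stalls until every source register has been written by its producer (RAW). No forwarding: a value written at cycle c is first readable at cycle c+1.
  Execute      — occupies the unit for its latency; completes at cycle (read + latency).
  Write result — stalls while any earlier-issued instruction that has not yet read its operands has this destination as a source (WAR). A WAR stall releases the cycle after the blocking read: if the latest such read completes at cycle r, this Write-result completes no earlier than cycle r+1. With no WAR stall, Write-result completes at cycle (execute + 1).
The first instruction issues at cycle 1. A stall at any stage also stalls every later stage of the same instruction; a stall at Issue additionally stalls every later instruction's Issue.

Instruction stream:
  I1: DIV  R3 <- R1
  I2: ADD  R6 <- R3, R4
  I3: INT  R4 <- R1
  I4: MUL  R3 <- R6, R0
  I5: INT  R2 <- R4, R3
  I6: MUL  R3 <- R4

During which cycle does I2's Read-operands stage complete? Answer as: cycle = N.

cycle = 12

I1 -> (1, 2, 10, 11)
I2 -> (2, 12, 14, 15)  // RAW R3: wait I1 write@11
I3 -> (3, 4, 5, 13)  // WAR R4: wait I2 read@12
I4 -> (12, 16, 20, 21)  // WAW R3: wait I1 write@11, RAW R6: wait I2 write@15
I5 -> (14, 22, 23, 24)  // struct: INT busy until I3 writes@13, RAW R3: wait I4 write@21
I6 -> (22, 23, 27, 28)  // struct: MUL busy until I4 writes@21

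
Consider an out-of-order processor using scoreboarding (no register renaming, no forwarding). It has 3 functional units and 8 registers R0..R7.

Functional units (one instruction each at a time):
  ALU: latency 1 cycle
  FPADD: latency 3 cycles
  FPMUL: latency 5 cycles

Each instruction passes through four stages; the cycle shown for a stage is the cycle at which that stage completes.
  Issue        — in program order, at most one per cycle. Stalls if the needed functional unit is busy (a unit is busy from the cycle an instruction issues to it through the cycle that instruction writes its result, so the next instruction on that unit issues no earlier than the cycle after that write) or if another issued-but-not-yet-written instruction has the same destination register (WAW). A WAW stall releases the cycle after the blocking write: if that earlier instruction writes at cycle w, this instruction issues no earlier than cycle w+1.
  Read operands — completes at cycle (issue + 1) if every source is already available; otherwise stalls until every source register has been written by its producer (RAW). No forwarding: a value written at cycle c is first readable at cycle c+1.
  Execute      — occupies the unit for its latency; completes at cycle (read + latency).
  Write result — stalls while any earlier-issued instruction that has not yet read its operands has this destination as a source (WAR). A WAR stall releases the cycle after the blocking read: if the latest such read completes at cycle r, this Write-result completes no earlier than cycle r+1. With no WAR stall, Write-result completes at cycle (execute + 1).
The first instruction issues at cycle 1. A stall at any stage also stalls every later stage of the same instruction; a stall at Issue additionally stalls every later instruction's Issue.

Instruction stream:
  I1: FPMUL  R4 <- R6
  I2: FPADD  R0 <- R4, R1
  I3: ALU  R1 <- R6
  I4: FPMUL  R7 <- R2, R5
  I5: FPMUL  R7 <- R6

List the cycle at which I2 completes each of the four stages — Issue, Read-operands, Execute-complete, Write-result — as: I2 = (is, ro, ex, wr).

I2 = (2, 9, 12, 13)

1) issue 1, read 2, done 7, write 8
2) issue 2, read 9, done 12, write 13  <RAW R4: wait I1 write@8>
3) issue 3, read 4, done 5, write 10  <WAR R1: wait I2 read@9>
4) issue 9, read 10, done 15, write 16  <struct: FPMUL busy until I1 writes@8>
5) issue 17, read 18, done 23, write 24  <struct: FPMUL busy until I4 writes@16>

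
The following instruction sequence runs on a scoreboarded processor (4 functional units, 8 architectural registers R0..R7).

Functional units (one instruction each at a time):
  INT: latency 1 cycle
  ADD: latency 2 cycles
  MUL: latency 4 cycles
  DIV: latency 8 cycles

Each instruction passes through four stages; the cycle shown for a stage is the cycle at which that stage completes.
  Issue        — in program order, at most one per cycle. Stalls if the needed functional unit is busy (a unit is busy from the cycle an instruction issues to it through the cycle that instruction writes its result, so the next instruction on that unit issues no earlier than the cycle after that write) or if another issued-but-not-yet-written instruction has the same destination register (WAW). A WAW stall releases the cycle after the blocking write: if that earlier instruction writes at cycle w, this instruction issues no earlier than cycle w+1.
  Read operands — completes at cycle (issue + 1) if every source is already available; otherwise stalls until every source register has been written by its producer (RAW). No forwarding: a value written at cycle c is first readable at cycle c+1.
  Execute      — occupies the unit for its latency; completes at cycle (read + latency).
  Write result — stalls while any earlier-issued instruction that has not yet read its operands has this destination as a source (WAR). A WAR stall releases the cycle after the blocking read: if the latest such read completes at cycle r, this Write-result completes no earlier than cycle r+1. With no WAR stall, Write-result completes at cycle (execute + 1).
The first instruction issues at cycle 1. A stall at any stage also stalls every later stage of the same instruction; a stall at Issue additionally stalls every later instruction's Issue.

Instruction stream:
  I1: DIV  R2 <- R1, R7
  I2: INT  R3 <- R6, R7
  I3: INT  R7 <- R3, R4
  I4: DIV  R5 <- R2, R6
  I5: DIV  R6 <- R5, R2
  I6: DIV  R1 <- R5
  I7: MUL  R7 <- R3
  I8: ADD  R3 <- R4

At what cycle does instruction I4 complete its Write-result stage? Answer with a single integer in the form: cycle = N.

cycle = 22

[I1] 1/2/10/11
[I2] 2/3/4/5
[I3] 6/7/8/9  (struct: INT busy until I2 writes@5)
[I4] 12/13/21/22  (struct: DIV busy until I1 writes@11)
[I5] 23/24/32/33  (struct: DIV busy until I4 writes@22)
[I6] 34/35/43/44  (struct: DIV busy until I5 writes@33)
[I7] 35/36/40/41
[I8] 36/37/39/40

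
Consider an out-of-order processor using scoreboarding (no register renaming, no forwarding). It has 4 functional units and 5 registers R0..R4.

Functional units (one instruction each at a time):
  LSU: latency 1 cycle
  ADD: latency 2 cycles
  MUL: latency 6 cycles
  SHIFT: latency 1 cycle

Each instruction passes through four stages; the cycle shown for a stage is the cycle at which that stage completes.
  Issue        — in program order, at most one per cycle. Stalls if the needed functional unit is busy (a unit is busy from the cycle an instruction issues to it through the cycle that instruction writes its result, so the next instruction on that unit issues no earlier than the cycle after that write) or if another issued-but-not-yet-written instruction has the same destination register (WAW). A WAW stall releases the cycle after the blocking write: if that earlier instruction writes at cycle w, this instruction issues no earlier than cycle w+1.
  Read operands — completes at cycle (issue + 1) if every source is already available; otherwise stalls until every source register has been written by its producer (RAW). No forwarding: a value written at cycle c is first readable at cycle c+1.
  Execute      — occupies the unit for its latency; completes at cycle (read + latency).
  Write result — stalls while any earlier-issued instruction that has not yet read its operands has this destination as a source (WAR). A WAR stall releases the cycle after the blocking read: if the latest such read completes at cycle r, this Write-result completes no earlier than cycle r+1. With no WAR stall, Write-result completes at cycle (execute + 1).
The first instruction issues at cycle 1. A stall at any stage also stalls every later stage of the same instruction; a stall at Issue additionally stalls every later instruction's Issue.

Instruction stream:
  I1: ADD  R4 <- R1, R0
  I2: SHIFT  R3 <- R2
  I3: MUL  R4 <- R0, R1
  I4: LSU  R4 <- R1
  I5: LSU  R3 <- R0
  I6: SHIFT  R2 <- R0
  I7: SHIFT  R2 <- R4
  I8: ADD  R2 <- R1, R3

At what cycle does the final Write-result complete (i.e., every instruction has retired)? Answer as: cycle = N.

cycle = 32

c1: issue I1 (ADD)
c2: I1 read-ops, issue I2 (SHIFT)
c3: I2 read-ops
c4: I1 finished on ADD, I2 finished on SHIFT
c5: I1→R4, I2→R3
c6: issue I3 (MUL)
c7: I3 read-ops
c13: I3 finished on MUL
c14: I3→R4
c15: issue I4 (LSU)
c16: I4 read-ops
c17: I4 finished on LSU
c18: I4→R4
c19: issue I5 (LSU)
c20: I5 read-ops, issue I6 (SHIFT)
c21: I5 finished on LSU, I6 read-ops
c22: I5→R3, I6 finished on SHIFT
c23: I6→R2
c24: issue I7 (SHIFT)
c25: I7 read-ops
c26: I7 finished on SHIFT
c27: I7→R2
c28: issue I8 (ADD)
c29: I8 read-ops
c31: I8 finished on ADD
c32: I8→R2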